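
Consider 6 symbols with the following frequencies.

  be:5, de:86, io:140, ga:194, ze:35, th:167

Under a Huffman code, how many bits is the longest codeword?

4

Merge the two lowest-weight nodes at each step:
combine be(5), ze(35) → 40
combine 40, de(86) → 126
combine 126, io(140) → 266
combine th(167), ga(194) → 361
combine 266, 361 → 627
The first pair merged (be, ze) ends up deepest, at depth 4.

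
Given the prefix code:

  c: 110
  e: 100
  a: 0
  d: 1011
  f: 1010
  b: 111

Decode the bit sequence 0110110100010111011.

acceadd

Read left to right; each codeword is recognised as soon as it completes (prefix code):
  0→a | 110→c | 110→c | 100→e | 0→a | 1011→d | 1011→d
Decoded message: acceadd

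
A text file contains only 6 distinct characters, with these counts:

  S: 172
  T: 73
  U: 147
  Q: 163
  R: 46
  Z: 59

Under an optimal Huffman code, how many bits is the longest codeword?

4

Merge the two lowest-weight nodes at each step:
combine R(46), Z(59) → 105
combine T(73), 105 → 178
combine U(147), Q(163) → 310
combine S(172), 178 → 350
combine 310, 350 → 660
The rarest symbols sit at the bottom; the longest codeword is 4 bits.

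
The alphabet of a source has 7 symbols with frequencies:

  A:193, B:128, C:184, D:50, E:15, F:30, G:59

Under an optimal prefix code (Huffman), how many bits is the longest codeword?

5

Merge the two lowest-weight nodes at each step:
E(15) + F(30) → 45
45 + D(50) → 95
G(59) + 95 → 154
B(128) + 154 → 282
C(184) + A(193) → 377
282 + 377 → 659
The first pair merged (E, F) ends up deepest, at depth 5.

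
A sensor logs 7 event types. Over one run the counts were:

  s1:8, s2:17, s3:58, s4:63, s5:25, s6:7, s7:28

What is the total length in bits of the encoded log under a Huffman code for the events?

512

Merge the two smallest weights repeatedly:
merge s6(7) and s1(8): 15
merge 15 and s2(17): 32
merge s5(25) and s7(28): 53
merge 32 and 53: 85
merge s3(58) and s4(63): 121
merge 85 and 121: 206
Total encoded bits = sum of merged weights = 15 + 32 + 53 + 85 + 121 + 206 = 512.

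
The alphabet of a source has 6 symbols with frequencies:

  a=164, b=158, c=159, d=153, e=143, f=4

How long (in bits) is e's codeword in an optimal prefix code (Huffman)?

Huffman merges, smallest pair first:
f(4) + e(143) → 147
147 + d(153) → 300
b(158) + c(159) → 317
a(164) + 300 → 464
317 + 464 → 781
e's leaf is at depth 4, giving a 4-bit codeword.

4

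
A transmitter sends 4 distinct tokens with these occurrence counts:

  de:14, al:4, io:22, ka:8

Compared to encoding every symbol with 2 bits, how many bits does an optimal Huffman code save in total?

Fixed-length: 2 bits × 48 symbols = 96 bits.
Huffman merges:
al(4) + ka(8) → 12
12 + de(14) → 26
io(22) + 26 → 48
Huffman total = 12 + 26 + 48 = 86 bits.
Saving = 96 − 86 = 10 bits.

10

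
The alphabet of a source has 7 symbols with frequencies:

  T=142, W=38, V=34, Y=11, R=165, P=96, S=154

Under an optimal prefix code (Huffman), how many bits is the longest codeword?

Merge the two lowest-weight nodes at each step:
Y(11) + V(34) → 45
W(38) + 45 → 83
83 + P(96) → 179
T(142) + S(154) → 296
R(165) + 179 → 344
296 + 344 → 640
The first pair merged (Y, V) ends up deepest, at depth 5.

5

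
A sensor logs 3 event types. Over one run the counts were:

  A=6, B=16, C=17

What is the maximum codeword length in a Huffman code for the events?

Merge the two lowest-weight nodes at each step:
combine A(6), B(16) → 22
combine C(17), 22 → 39
The first pair merged (A, B) ends up deepest, at depth 2.

2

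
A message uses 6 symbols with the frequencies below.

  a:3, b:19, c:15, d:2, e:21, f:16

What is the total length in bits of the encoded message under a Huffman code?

Greedily combine the two least-frequent nodes:
combine d(2), a(3) → 5
combine 5, c(15) → 20
combine f(16), b(19) → 35
combine 20, e(21) → 41
combine 35, 41 → 76
The encoded length is the sum of every internal node's weight: 5 + 20 + 35 + 41 + 76 = 177 bits.

177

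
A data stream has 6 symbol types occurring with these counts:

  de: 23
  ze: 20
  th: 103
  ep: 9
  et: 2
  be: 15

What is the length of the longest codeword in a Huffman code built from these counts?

4

Merge the two lowest-weight nodes at each step:
et(2) + ep(9) → 11
11 + be(15) → 26
ze(20) + de(23) → 43
26 + 43 → 69
69 + th(103) → 172
The first pair merged (et, ep) ends up deepest, at depth 4.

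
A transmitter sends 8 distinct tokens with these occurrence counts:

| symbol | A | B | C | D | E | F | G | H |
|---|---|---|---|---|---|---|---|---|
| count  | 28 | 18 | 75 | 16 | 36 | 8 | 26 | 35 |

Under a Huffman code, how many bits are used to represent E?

3

Build the tree from the bottom:
F(8) + D(16) → 24
B(18) + 24 → 42
G(26) + A(28) → 54
H(35) + E(36) → 71
42 + 54 → 96
71 + C(75) → 146
96 + 146 → 242
E sits 3 levels below the root, so its codeword is 3 bits.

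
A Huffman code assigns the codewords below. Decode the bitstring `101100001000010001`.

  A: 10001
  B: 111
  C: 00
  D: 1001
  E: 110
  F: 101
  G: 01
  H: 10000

FHHA

Read left to right; each codeword is recognised as soon as it completes (prefix code):
  101→F | 10000→H | 10000→H | 10001→A
Decoded message: FHHA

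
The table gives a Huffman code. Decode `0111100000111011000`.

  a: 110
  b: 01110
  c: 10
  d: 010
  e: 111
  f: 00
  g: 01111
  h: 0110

Read left to right; each codeword is recognised as soon as it completes (prefix code):
  01111→g | 00→f | 00→f | 01110→b | 110→a | 00→f
Decoded message: gffbaf

gffbaf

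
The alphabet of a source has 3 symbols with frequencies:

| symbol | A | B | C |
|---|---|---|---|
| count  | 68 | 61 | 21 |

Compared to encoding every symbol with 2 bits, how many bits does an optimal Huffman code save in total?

Fixed-length: 2 bits × 150 symbols = 300 bits.
Huffman merges:
combine C(21), B(61) → 82
combine A(68), 82 → 150
Huffman total = 82 + 150 = 232 bits.
Saving = 300 − 232 = 68 bits.

68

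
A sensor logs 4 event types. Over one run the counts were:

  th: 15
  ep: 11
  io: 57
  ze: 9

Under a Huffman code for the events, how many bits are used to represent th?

Build the tree from the bottom:
ze(9) + ep(11) → 20
th(15) + 20 → 35
35 + io(57) → 92
The subtree containing th is merged 2 times, so code length = 2.

2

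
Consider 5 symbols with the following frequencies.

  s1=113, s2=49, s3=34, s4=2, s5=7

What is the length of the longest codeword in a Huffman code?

Merge the two lowest-weight nodes at each step:
merge s4(2) and s5(7): 9
merge 9 and s3(34): 43
merge 43 and s2(49): 92
merge 92 and s1(113): 205
Maximum depth reached is 4.

4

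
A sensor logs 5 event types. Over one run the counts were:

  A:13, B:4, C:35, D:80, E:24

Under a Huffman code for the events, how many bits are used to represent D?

1

Repeatedly merge the two smallest:
merge B(4) and A(13): 17
merge 17 and E(24): 41
merge C(35) and 41: 76
merge 76 and D(80): 156
D is a child of the root — depth 1, so its codeword is a single bit.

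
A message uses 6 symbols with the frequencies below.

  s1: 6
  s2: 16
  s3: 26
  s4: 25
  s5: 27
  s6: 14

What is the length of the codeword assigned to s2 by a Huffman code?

Huffman merges, smallest pair first:
merge s1(6) and s6(14): 20
merge s2(16) and 20: 36
merge s4(25) and s3(26): 51
merge s5(27) and 36: 63
merge 51 and 63: 114
The subtree containing s2 is merged 3 times, so code length = 3.

3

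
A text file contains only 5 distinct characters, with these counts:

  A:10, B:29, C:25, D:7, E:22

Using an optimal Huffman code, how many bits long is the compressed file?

Greedily combine the two least-frequent nodes:
D(7) + A(10) → 17
17 + E(22) → 39
C(25) + B(29) → 54
39 + 54 → 93
The encoded length is the sum of every internal node's weight: 17 + 39 + 54 + 93 = 203 bits.

203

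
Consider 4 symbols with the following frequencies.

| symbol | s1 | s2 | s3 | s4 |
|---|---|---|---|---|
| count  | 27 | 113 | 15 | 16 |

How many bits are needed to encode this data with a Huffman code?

260

Greedily combine the two least-frequent nodes:
combine s3(15), s4(16) → 31
combine s1(27), 31 → 58
combine 58, s2(113) → 171
Total encoded bits = sum of merged weights = 31 + 58 + 171 = 260.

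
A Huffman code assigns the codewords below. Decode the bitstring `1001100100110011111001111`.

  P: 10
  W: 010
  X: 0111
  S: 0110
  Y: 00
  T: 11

Read left to right; each codeword is recognised as soon as it completes (prefix code):
  10→P | 0110→S | 010→W | 0110→S | 0111→X | 11→T | 00→Y | 11→T | 11→T
Decoded message: PSWSXTYTT

PSWSXTYTT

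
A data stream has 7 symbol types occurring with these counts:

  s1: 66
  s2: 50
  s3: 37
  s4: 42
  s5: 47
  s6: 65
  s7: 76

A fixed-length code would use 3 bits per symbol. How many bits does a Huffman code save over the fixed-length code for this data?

76

Fixed-length: 3 bits × 383 symbols = 1149 bits.
Huffman merges:
s3(37) + s4(42) → 79
s5(47) + s2(50) → 97
s6(65) + s1(66) → 131
s7(76) + 79 → 155
97 + 131 → 228
155 + 228 → 383
Huffman total = 79 + 97 + 131 + 155 + 228 + 383 = 1073 bits.
Saving = 1149 − 1073 = 76 bits.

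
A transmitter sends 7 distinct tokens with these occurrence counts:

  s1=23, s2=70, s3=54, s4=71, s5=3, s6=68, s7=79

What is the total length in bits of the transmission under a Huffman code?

980

Build the Huffman tree bottom-up:
merge s5(3) and s1(23): 26
merge 26 and s3(54): 80
merge s6(68) and s2(70): 138
merge s4(71) and s7(79): 150
merge 80 and 138: 218
merge 150 and 218: 368
Total encoded bits = sum of merged weights = 26 + 80 + 138 + 150 + 218 + 368 = 980.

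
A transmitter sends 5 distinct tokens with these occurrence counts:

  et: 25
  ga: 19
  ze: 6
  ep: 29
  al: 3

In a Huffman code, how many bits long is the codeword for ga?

Repeatedly merge the two smallest:
al(3) + ze(6) → 9
9 + ga(19) → 28
et(25) + 28 → 53
ep(29) + 53 → 82
ga sits 3 levels below the root, so its codeword is 3 bits.

3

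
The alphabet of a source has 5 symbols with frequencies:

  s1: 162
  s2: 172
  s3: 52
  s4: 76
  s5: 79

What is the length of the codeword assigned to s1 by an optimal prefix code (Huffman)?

2

Build the tree from the bottom:
combine s3(52), s4(76) → 128
combine s5(79), 128 → 207
combine s1(162), s2(172) → 334
combine 207, 334 → 541
The subtree containing s1 is merged 2 times, so code length = 2.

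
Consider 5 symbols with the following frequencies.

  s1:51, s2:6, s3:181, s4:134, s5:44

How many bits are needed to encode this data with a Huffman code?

Greedily combine the two least-frequent nodes:
merge s2(6) and s5(44): 50
merge 50 and s1(51): 101
merge 101 and s4(134): 235
merge s3(181) and 235: 416
Total encoded bits = sum of merged weights = 50 + 101 + 235 + 416 = 802.

802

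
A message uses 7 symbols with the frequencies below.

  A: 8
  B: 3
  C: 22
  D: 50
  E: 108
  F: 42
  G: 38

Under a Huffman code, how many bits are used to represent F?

Huffman merges, smallest pair first:
merge B(3) and A(8): 11
merge 11 and C(22): 33
merge 33 and G(38): 71
merge F(42) and D(50): 92
merge 71 and 92: 163
merge E(108) and 163: 271
F's leaf is at depth 3, giving a 3-bit codeword.

3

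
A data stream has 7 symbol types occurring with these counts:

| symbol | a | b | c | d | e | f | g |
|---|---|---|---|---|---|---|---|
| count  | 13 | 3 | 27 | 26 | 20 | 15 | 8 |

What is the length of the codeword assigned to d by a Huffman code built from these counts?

Repeatedly merge the two smallest:
combine b(3), g(8) → 11
combine 11, a(13) → 24
combine f(15), e(20) → 35
combine 24, d(26) → 50
combine c(27), 35 → 62
combine 50, 62 → 112
d's leaf is at depth 2, giving a 2-bit codeword.

2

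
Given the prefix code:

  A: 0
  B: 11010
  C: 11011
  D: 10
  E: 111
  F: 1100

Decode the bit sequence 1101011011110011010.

BCFB

Read left to right; each codeword is recognised as soon as it completes (prefix code):
  11010→B | 11011→C | 1100→F | 11010→B
Decoded message: BCFB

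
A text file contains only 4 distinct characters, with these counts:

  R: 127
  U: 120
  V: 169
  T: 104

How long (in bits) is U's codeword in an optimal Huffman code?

2

Huffman merges, smallest pair first:
merge T(104) and U(120): 224
merge R(127) and V(169): 296
merge 224 and 296: 520
U's leaf is at depth 2, giving a 2-bit codeword.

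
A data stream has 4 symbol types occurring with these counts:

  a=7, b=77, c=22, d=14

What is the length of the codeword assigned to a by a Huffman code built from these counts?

Huffman merges, smallest pair first:
a(7) + d(14) → 21
21 + c(22) → 43
43 + b(77) → 120
a's leaf is at depth 3, giving a 3-bit codeword.

3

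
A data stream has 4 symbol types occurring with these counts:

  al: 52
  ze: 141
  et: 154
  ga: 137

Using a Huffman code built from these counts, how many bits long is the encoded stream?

Greedily combine the two least-frequent nodes:
combine al(52), ga(137) → 189
combine ze(141), et(154) → 295
combine 189, 295 → 484
Each symbol's bit-cost is frequency × depth; summing gives 968 bits (equivalently 189 + 295 + 484).

968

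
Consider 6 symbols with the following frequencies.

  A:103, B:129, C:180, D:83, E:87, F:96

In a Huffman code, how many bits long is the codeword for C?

2

Build the tree from the bottom:
combine D(83), E(87) → 170
combine F(96), A(103) → 199
combine B(129), 170 → 299
combine C(180), 199 → 379
combine 299, 379 → 678
C's leaf is at depth 2, giving a 2-bit codeword.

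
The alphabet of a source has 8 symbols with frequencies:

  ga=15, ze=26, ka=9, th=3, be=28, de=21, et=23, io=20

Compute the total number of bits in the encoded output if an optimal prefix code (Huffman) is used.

Build the Huffman tree bottom-up:
merge th(3) and ka(9): 12
merge 12 and ga(15): 27
merge io(20) and de(21): 41
merge et(23) and ze(26): 49
merge 27 and be(28): 55
merge 41 and 49: 90
merge 55 and 90: 145
Total encoded bits = sum of merged weights = 12 + 27 + 41 + 49 + 55 + 90 + 145 = 419.

419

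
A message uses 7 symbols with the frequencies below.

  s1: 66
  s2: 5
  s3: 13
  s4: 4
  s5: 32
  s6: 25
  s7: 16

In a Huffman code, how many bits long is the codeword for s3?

Repeatedly merge the two smallest:
merge s4(4) and s2(5): 9
merge 9 and s3(13): 22
merge s7(16) and 22: 38
merge s6(25) and s5(32): 57
merge 38 and 57: 95
merge s1(66) and 95: 161
s3 sits 4 levels below the root, so its codeword is 4 bits.

4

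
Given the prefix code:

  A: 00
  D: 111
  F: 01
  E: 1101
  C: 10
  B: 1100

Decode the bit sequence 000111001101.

AFBE

Read left to right; each codeword is recognised as soon as it completes (prefix code):
  00→A | 01→F | 1100→B | 1101→E
Decoded message: AFBE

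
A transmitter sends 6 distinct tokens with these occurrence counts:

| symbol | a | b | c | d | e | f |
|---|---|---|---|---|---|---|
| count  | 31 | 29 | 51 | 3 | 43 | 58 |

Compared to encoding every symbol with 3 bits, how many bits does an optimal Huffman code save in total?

Fixed-length: 3 bits × 215 symbols = 645 bits.
Huffman merges:
combine d(3), b(29) → 32
combine a(31), 32 → 63
combine e(43), c(51) → 94
combine f(58), 63 → 121
combine 94, 121 → 215
Huffman total = 32 + 63 + 94 + 121 + 215 = 525 bits.
Saving = 645 − 525 = 120 bits.

120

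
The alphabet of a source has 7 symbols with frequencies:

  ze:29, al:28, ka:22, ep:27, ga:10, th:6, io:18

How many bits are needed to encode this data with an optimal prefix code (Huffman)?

Build the Huffman tree bottom-up:
th(6) + ga(10) → 16
16 + io(18) → 34
ka(22) + ep(27) → 49
al(28) + ze(29) → 57
34 + 49 → 83
57 + 83 → 140
Total encoded bits = sum of merged weights = 16 + 34 + 49 + 57 + 83 + 140 = 379.

379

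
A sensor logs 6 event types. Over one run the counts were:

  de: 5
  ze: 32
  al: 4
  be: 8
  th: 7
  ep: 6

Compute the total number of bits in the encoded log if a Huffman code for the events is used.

Merge the two smallest weights repeatedly:
combine al(4), de(5) → 9
combine ep(6), th(7) → 13
combine be(8), 9 → 17
combine 13, 17 → 30
combine 30, ze(32) → 62
Each symbol's bit-cost is frequency × depth; summing gives 131 bits (equivalently 9 + 13 + 17 + 30 + 62).

131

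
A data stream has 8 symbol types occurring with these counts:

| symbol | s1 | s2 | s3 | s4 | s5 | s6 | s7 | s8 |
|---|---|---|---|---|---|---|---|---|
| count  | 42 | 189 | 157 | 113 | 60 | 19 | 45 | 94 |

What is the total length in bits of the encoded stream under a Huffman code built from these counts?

1977

Greedily combine the two least-frequent nodes:
merge s6(19) and s1(42): 61
merge s7(45) and s5(60): 105
merge 61 and s8(94): 155
merge 105 and s4(113): 218
merge 155 and s3(157): 312
merge s2(189) and 218: 407
merge 312 and 407: 719
Each symbol's bit-cost is frequency × depth; summing gives 1977 bits (equivalently 61 + 105 + 155 + 218 + 312 + 407 + 719).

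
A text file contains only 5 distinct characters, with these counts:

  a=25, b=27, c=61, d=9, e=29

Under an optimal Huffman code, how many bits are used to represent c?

Build the tree from the bottom:
combine d(9), a(25) → 34
combine b(27), e(29) → 56
combine 34, 56 → 90
combine c(61), 90 → 151
c is merged only at the final step, so code length = 1.

1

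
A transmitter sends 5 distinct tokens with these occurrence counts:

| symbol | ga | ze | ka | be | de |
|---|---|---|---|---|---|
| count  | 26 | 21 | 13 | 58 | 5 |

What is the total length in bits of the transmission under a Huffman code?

Merge the two smallest weights repeatedly:
combine de(5), ka(13) → 18
combine 18, ze(21) → 39
combine ga(26), 39 → 65
combine be(58), 65 → 123
The encoded length is the sum of every internal node's weight: 18 + 39 + 65 + 123 = 245 bits.

245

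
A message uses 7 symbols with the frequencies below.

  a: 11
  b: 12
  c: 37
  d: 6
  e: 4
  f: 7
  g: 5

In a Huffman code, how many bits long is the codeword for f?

Repeatedly merge the two smallest:
combine e(4), g(5) → 9
combine d(6), f(7) → 13
combine 9, a(11) → 20
combine b(12), 13 → 25
combine 20, 25 → 45
combine c(37), 45 → 82
f sits 4 levels below the root, so its codeword is 4 bits.

4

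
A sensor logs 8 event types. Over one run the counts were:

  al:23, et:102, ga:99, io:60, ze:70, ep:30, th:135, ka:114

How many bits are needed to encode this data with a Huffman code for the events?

1816

Build the Huffman tree bottom-up:
combine al(23), ep(30) → 53
combine 53, io(60) → 113
combine ze(70), ga(99) → 169
combine et(102), 113 → 215
combine ka(114), th(135) → 249
combine 169, 215 → 384
combine 249, 384 → 633
Total encoded bits = sum of merged weights = 53 + 113 + 169 + 215 + 249 + 384 + 633 = 1816.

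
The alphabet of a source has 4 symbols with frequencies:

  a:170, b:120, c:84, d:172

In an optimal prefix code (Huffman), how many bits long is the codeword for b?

2

Huffman merges, smallest pair first:
c(84) + b(120) → 204
a(170) + d(172) → 342
204 + 342 → 546
The subtree containing b is merged 2 times, so code length = 2.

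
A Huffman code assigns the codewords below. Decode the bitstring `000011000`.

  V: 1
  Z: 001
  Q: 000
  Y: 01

QYVQ

Read left to right; each codeword is recognised as soon as it completes (prefix code):
  000→Q | 01→Y | 1→V | 000→Q
Decoded message: QYVQ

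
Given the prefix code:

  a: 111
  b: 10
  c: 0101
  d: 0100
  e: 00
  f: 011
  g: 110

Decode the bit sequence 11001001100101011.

Read left to right; each codeword is recognised as soon as it completes (prefix code):
  110→g | 0100→d | 110→g | 0101→c | 011→f
Decoded message: gdgcf

gdgcf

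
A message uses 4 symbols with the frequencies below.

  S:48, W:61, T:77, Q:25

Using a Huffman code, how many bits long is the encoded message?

Greedily combine the two least-frequent nodes:
merge Q(25) and S(48): 73
merge W(61) and 73: 134
merge T(77) and 134: 211
Each symbol's bit-cost is frequency × depth; summing gives 418 bits (equivalently 73 + 134 + 211).

418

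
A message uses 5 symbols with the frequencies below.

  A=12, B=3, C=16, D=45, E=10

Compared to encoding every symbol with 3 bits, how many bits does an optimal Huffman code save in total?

Fixed-length: 3 bits × 86 symbols = 258 bits.
Huffman merges:
merge B(3) and E(10): 13
merge A(12) and 13: 25
merge C(16) and 25: 41
merge 41 and D(45): 86
Huffman total = 13 + 25 + 41 + 86 = 165 bits.
Saving = 258 − 165 = 93 bits.

93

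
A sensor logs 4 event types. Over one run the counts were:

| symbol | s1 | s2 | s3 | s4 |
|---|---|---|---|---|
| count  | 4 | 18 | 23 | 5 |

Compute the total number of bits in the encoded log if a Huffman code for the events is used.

Merge the two smallest weights repeatedly:
combine s1(4), s4(5) → 9
combine 9, s2(18) → 27
combine s3(23), 27 → 50
The encoded length is the sum of every internal node's weight: 9 + 27 + 50 = 86 bits.

86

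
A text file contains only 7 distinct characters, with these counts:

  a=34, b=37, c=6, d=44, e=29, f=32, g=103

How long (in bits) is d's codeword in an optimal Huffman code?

Build the tree from the bottom:
merge c(6) and e(29): 35
merge f(32) and a(34): 66
merge 35 and b(37): 72
merge d(44) and 66: 110
merge 72 and g(103): 175
merge 110 and 175: 285
The subtree containing d is merged 2 times, so code length = 2.

2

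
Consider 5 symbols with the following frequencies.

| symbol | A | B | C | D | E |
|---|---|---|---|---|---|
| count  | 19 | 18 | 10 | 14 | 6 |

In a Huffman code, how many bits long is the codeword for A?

Huffman merges, smallest pair first:
E(6) + C(10) → 16
D(14) + 16 → 30
B(18) + A(19) → 37
30 + 37 → 67
The subtree containing A is merged 2 times, so code length = 2.

2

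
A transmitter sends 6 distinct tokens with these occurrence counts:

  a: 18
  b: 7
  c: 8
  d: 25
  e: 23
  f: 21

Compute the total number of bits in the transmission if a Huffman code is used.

252

Greedily combine the two least-frequent nodes:
b(7) + c(8) → 15
15 + a(18) → 33
f(21) + e(23) → 44
d(25) + 33 → 58
44 + 58 → 102
The encoded length is the sum of every internal node's weight: 15 + 33 + 44 + 58 + 102 = 252 bits.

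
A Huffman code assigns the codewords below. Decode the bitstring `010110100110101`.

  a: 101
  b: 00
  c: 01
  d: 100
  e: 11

Read left to right; each codeword is recognised as soon as it completes (prefix code):
  01→c | 01→c | 101→a | 00→b | 11→e | 01→c | 01→c
Decoded message: ccabecc

ccabecc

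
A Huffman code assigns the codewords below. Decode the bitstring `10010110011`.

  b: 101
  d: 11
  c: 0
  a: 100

Read left to right; each codeword is recognised as soon as it completes (prefix code):
  100→a | 101→b | 100→a | 11→d
Decoded message: abad

abad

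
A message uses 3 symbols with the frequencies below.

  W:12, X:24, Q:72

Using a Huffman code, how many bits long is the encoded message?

Greedily combine the two least-frequent nodes:
W(12) + X(24) → 36
36 + Q(72) → 108
Total encoded bits = sum of merged weights = 36 + 108 = 144.

144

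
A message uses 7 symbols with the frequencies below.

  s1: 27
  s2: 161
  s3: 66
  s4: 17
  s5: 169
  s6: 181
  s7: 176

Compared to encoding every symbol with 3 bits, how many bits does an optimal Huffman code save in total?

372

Fixed-length: 3 bits × 797 symbols = 2391 bits.
Huffman merges:
s4(17) + s1(27) → 44
44 + s3(66) → 110
110 + s2(161) → 271
s5(169) + s7(176) → 345
s6(181) + 271 → 452
345 + 452 → 797
Huffman total = 44 + 110 + 271 + 345 + 452 + 797 = 2019 bits.
Saving = 2391 − 2019 = 372 bits.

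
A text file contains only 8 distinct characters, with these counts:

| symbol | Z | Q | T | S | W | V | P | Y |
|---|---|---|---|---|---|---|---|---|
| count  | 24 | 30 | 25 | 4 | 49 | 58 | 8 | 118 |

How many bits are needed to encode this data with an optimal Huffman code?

815

Build the Huffman tree bottom-up:
merge S(4) and P(8): 12
merge 12 and Z(24): 36
merge T(25) and Q(30): 55
merge 36 and W(49): 85
merge 55 and V(58): 113
merge 85 and 113: 198
merge Y(118) and 198: 316
Total encoded bits = sum of merged weights = 12 + 36 + 55 + 85 + 113 + 198 + 316 = 815.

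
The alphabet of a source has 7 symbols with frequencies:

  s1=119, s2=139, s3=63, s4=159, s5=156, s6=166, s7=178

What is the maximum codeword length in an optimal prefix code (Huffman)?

3

Merge the two lowest-weight nodes at each step:
s3(63) + s1(119) → 182
s2(139) + s5(156) → 295
s4(159) + s6(166) → 325
s7(178) + 182 → 360
295 + 325 → 620
360 + 620 → 980
The first pair merged (s3, s1) ends up deepest, at depth 3.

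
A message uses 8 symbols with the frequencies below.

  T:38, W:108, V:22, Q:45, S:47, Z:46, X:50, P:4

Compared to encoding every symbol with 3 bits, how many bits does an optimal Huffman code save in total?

Fixed-length: 3 bits × 360 symbols = 1080 bits.
Huffman merges:
merge P(4) and V(22): 26
merge 26 and T(38): 64
merge Q(45) and Z(46): 91
merge S(47) and X(50): 97
merge 64 and 91: 155
merge 97 and W(108): 205
merge 155 and 205: 360
Huffman total = 26 + 64 + 91 + 97 + 155 + 205 + 360 = 998 bits.
Saving = 1080 − 998 = 82 bits.

82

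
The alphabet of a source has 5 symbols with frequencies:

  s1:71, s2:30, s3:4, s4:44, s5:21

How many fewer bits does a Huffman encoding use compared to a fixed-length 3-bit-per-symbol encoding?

Fixed-length: 3 bits × 170 symbols = 510 bits.
Huffman merges:
s3(4) + s5(21) → 25
25 + s2(30) → 55
s4(44) + 55 → 99
s1(71) + 99 → 170
Huffman total = 25 + 55 + 99 + 170 = 349 bits.
Saving = 510 − 349 = 161 bits.

161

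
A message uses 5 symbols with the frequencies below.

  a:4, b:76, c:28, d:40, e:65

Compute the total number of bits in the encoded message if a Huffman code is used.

454

Greedily combine the two least-frequent nodes:
combine a(4), c(28) → 32
combine 32, d(40) → 72
combine e(65), 72 → 137
combine b(76), 137 → 213
The encoded length is the sum of every internal node's weight: 32 + 72 + 137 + 213 = 454 bits.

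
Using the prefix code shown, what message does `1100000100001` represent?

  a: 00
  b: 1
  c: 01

bbaacaab

Read left to right; each codeword is recognised as soon as it completes (prefix code):
  1→b | 1→b | 00→a | 00→a | 01→c | 00→a | 00→a | 1→b
Decoded message: bbaacaab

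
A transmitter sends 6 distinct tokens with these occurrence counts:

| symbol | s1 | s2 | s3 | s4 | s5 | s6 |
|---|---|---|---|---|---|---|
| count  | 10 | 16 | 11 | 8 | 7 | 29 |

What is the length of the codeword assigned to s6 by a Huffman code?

2

Repeatedly merge the two smallest:
combine s5(7), s4(8) → 15
combine s1(10), s3(11) → 21
combine 15, s2(16) → 31
combine 21, s6(29) → 50
combine 31, 50 → 81
The subtree containing s6 is merged 2 times, so code length = 2.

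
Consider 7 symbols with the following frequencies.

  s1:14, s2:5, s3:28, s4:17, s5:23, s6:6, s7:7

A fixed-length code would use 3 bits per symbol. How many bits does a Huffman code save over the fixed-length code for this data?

40

Fixed-length: 3 bits × 100 symbols = 300 bits.
Huffman merges:
combine s2(5), s6(6) → 11
combine s7(7), 11 → 18
combine s1(14), s4(17) → 31
combine 18, s5(23) → 41
combine s3(28), 31 → 59
combine 41, 59 → 100
Huffman total = 11 + 18 + 31 + 41 + 59 + 100 = 260 bits.
Saving = 300 − 260 = 40 bits.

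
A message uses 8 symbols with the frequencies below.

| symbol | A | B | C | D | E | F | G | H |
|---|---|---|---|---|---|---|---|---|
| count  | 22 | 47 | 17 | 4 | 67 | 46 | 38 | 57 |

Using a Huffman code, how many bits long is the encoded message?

Greedily combine the two least-frequent nodes:
merge D(4) and C(17): 21
merge 21 and A(22): 43
merge G(38) and 43: 81
merge F(46) and B(47): 93
merge H(57) and E(67): 124
merge 81 and 93: 174
merge 124 and 174: 298
The encoded length is the sum of every internal node's weight: 21 + 43 + 81 + 93 + 124 + 174 + 298 = 834 bits.

834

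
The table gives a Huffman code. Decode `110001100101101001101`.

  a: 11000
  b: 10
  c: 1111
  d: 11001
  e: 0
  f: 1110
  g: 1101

Read left to right; each codeword is recognised as soon as it completes (prefix code):
  11000→a | 11001→d | 0→e | 1101→g | 0→e | 0→e | 1101→g
Decoded message: adegeeg

adegeeg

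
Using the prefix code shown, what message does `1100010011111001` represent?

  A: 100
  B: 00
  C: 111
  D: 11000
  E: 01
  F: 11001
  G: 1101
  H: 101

Read left to right; each codeword is recognised as soon as it completes (prefix code):
  11000→D | 100→A | 111→C | 11001→F
Decoded message: DACF

DACF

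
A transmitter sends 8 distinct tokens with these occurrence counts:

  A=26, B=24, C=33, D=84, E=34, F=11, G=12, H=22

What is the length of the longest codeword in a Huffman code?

4

Merge the two lowest-weight nodes at each step:
merge F(11) and G(12): 23
merge H(22) and 23: 45
merge B(24) and A(26): 50
merge C(33) and E(34): 67
merge 45 and 50: 95
merge 67 and D(84): 151
merge 95 and 151: 246
The first pair merged (F, G) ends up deepest, at depth 4.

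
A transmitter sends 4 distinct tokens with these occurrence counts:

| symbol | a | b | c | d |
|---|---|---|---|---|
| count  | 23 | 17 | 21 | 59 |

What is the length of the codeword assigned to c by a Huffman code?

Build the tree from the bottom:
b(17) + c(21) → 38
a(23) + 38 → 61
d(59) + 61 → 120
c sits 3 levels below the root, so its codeword is 3 bits.

3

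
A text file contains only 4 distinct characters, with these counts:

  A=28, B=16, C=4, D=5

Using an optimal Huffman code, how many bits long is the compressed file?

Merge the two smallest weights repeatedly:
combine C(4), D(5) → 9
combine 9, B(16) → 25
combine 25, A(28) → 53
The encoded length is the sum of every internal node's weight: 9 + 25 + 53 = 87 bits.

87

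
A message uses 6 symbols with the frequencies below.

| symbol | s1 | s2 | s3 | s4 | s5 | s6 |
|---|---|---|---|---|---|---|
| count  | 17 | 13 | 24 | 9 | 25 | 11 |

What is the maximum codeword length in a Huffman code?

3

Merge the two lowest-weight nodes at each step:
s4(9) + s6(11) → 20
s2(13) + s1(17) → 30
20 + s3(24) → 44
s5(25) + 30 → 55
44 + 55 → 99
The rarest symbols sit at the bottom; the longest codeword is 3 bits.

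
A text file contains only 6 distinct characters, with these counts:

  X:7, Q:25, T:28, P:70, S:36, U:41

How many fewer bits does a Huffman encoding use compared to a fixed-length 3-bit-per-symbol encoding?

Fixed-length: 3 bits × 207 symbols = 621 bits.
Huffman merges:
X(7) + Q(25) → 32
T(28) + 32 → 60
S(36) + U(41) → 77
60 + P(70) → 130
77 + 130 → 207
Huffman total = 32 + 60 + 77 + 130 + 207 = 506 bits.
Saving = 621 − 506 = 115 bits.

115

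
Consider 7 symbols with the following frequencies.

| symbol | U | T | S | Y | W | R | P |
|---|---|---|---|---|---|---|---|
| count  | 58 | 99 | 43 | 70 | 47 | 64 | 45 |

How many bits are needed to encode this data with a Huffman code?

1179

Build the Huffman tree bottom-up:
merge S(43) and P(45): 88
merge W(47) and U(58): 105
merge R(64) and Y(70): 134
merge 88 and T(99): 187
merge 105 and 134: 239
merge 187 and 239: 426
The encoded length is the sum of every internal node's weight: 88 + 105 + 134 + 187 + 239 + 426 = 1179 bits.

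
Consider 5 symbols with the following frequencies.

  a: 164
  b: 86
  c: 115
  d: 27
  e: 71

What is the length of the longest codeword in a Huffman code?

3

Merge the two lowest-weight nodes at each step:
combine d(27), e(71) → 98
combine b(86), 98 → 184
combine c(115), a(164) → 279
combine 184, 279 → 463
The first pair merged (d, e) ends up deepest, at depth 3.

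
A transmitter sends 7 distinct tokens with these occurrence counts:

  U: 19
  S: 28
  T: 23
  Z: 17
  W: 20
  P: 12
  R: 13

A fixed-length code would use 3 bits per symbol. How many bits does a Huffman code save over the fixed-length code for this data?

Fixed-length: 3 bits × 132 symbols = 396 bits.
Huffman merges:
combine P(12), R(13) → 25
combine Z(17), U(19) → 36
combine W(20), T(23) → 43
combine 25, S(28) → 53
combine 36, 43 → 79
combine 53, 79 → 132
Huffman total = 25 + 36 + 43 + 53 + 79 + 132 = 368 bits.
Saving = 396 − 368 = 28 bits.

28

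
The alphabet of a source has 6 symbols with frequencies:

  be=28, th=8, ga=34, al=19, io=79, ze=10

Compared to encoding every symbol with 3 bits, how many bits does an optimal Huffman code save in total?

Fixed-length: 3 bits × 178 symbols = 534 bits.
Huffman merges:
combine th(8), ze(10) → 18
combine 18, al(19) → 37
combine be(28), ga(34) → 62
combine 37, 62 → 99
combine io(79), 99 → 178
Huffman total = 18 + 37 + 62 + 99 + 178 = 394 bits.
Saving = 534 − 394 = 140 bits.

140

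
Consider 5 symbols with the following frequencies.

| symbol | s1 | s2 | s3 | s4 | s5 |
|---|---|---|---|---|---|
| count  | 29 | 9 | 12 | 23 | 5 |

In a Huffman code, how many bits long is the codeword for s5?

4

Repeatedly merge the two smallest:
merge s5(5) and s2(9): 14
merge s3(12) and 14: 26
merge s4(23) and 26: 49
merge s1(29) and 49: 78
s5 sits 4 levels below the root, so its codeword is 4 bits.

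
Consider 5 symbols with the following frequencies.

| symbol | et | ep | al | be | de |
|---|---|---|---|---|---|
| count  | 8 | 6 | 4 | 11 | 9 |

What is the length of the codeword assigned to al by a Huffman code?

Build the tree from the bottom:
merge al(4) and ep(6): 10
merge et(8) and de(9): 17
merge 10 and be(11): 21
merge 17 and 21: 38
al's leaf is at depth 3, giving a 3-bit codeword.

3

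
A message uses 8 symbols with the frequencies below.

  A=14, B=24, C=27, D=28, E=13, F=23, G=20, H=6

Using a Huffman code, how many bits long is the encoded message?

456

Merge the two smallest weights repeatedly:
combine H(6), E(13) → 19
combine A(14), 19 → 33
combine G(20), F(23) → 43
combine B(24), C(27) → 51
combine D(28), 33 → 61
combine 43, 51 → 94
combine 61, 94 → 155
The encoded length is the sum of every internal node's weight: 19 + 33 + 43 + 51 + 61 + 94 + 155 = 456 bits.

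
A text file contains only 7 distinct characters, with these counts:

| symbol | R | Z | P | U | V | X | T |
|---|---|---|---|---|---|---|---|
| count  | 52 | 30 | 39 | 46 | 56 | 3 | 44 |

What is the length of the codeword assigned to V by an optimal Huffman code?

2

Huffman merges, smallest pair first:
combine X(3), Z(30) → 33
combine 33, P(39) → 72
combine T(44), U(46) → 90
combine R(52), V(56) → 108
combine 72, 90 → 162
combine 108, 162 → 270
V's leaf is at depth 2, giving a 2-bit codeword.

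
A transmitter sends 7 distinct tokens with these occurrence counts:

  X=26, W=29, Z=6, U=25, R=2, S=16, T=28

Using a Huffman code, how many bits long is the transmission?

Build the Huffman tree bottom-up:
merge R(2) and Z(6): 8
merge 8 and S(16): 24
merge 24 and U(25): 49
merge X(26) and T(28): 54
merge W(29) and 49: 78
merge 54 and 78: 132
Total encoded bits = sum of merged weights = 8 + 24 + 49 + 54 + 78 + 132 = 345.

345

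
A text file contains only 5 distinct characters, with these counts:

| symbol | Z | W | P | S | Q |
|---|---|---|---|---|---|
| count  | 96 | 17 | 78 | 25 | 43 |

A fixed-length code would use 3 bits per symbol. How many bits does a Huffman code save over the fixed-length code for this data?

228

Fixed-length: 3 bits × 259 symbols = 777 bits.
Huffman merges:
combine W(17), S(25) → 42
combine 42, Q(43) → 85
combine P(78), 85 → 163
combine Z(96), 163 → 259
Huffman total = 42 + 85 + 163 + 259 = 549 bits.
Saving = 777 − 549 = 228 bits.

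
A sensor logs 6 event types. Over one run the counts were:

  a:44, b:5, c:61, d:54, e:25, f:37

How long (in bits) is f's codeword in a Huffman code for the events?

3

Repeatedly merge the two smallest:
combine b(5), e(25) → 30
combine 30, f(37) → 67
combine a(44), d(54) → 98
combine c(61), 67 → 128
combine 98, 128 → 226
f's leaf is at depth 3, giving a 3-bit codeword.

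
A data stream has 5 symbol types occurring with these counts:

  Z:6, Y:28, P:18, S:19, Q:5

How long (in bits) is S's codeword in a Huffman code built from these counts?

Repeatedly merge the two smallest:
merge Q(5) and Z(6): 11
merge 11 and P(18): 29
merge S(19) and Y(28): 47
merge 29 and 47: 76
S sits 2 levels below the root, so its codeword is 2 bits.

2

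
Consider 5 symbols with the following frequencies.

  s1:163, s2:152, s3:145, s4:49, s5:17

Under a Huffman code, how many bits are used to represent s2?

2

Huffman merges, smallest pair first:
s5(17) + s4(49) → 66
66 + s3(145) → 211
s2(152) + s1(163) → 315
211 + 315 → 526
s2's leaf is at depth 2, giving a 2-bit codeword.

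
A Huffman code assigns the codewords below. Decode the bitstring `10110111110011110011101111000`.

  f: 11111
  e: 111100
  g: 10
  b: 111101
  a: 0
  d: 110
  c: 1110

Read left to right; each codeword is recognised as soon as it completes (prefix code):
  10→g | 110→d | 11111→f | 0→a | 0→a | 111100→e | 1110→c | 111100→e | 0→a
Decoded message: gdfaaecea

gdfaaecea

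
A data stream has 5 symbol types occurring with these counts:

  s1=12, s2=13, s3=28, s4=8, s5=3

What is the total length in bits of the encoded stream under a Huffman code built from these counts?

134

Build the Huffman tree bottom-up:
combine s5(3), s4(8) → 11
combine 11, s1(12) → 23
combine s2(13), 23 → 36
combine s3(28), 36 → 64
Each symbol's bit-cost is frequency × depth; summing gives 134 bits (equivalently 11 + 23 + 36 + 64).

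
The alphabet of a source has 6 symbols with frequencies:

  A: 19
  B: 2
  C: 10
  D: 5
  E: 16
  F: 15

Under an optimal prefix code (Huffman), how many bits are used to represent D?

4

Huffman merges, smallest pair first:
B(2) + D(5) → 7
7 + C(10) → 17
F(15) + E(16) → 31
17 + A(19) → 36
31 + 36 → 67
D's leaf is at depth 4, giving a 4-bit codeword.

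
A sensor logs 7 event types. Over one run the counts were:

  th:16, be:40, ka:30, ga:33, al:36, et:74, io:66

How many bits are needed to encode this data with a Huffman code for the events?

791

Greedily combine the two least-frequent nodes:
th(16) + ka(30) → 46
ga(33) + al(36) → 69
be(40) + 46 → 86
io(66) + 69 → 135
et(74) + 86 → 160
135 + 160 → 295
Total encoded bits = sum of merged weights = 46 + 69 + 86 + 135 + 160 + 295 = 791.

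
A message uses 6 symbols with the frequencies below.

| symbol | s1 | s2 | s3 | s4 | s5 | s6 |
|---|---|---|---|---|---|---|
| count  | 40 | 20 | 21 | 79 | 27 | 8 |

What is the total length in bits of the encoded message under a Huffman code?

455

Greedily combine the two least-frequent nodes:
s6(8) + s2(20) → 28
s3(21) + s5(27) → 48
28 + s1(40) → 68
48 + 68 → 116
s4(79) + 116 → 195
Total encoded bits = sum of merged weights = 28 + 48 + 68 + 116 + 195 = 455.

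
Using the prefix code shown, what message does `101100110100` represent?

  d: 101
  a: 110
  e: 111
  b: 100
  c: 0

dbab

Read left to right; each codeword is recognised as soon as it completes (prefix code):
  101→d | 100→b | 110→a | 100→b
Decoded message: dbab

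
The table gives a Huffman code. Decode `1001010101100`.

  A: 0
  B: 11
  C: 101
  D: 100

Read left to right; each codeword is recognised as soon as it completes (prefix code):
  100→D | 101→C | 0→A | 101→C | 100→D
Decoded message: DCACD

DCACD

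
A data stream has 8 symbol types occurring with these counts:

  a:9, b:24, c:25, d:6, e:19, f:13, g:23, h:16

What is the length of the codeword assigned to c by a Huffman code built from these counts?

Repeatedly merge the two smallest:
merge d(6) and a(9): 15
merge f(13) and 15: 28
merge h(16) and e(19): 35
merge g(23) and b(24): 47
merge c(25) and 28: 53
merge 35 and 47: 82
merge 53 and 82: 135
c's leaf is at depth 2, giving a 2-bit codeword.

2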